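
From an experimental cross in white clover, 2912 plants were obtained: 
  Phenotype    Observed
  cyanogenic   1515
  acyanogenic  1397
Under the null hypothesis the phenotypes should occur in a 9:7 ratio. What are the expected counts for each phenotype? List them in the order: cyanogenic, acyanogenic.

1638, 1274

The 9:7 ratio has 16 parts, so with N = 2912 the expected counts are:
  cyanogenic: 2912 × 9/16 = 1638
  acyanogenic: 2912 × 7/16 = 1274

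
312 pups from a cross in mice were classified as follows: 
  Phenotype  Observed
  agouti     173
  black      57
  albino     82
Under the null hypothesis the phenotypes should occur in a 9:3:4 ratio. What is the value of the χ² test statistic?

0.279

Expected counts for N = 312 under a 9:3:4 ratio (total parts = 16):
  agouti: 312 × 9/16 = 175.5
  black: 312 × 3/16 = 58.5
  albino: 312 × 4/16 = 78
χ² = Σ (O − E)² / E
  agouti: (173 − 175.5)² / 175.5 = 0.0356
  black: (57 − 58.5)² / 58.5 = 0.0385
  albino: (82 − 78)² / 78 = 0.2051
χ² = 0.0356 + 0.0385 + 0.2051 = 0.2792 ≈ 0.279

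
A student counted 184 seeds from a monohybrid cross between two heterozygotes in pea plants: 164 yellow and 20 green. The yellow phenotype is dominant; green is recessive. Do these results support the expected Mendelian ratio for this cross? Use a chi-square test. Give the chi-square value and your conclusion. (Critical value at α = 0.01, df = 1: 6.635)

19.594; not consistent

For a monohybrid cross between heterozygotes with complete dominance, the expected phenotypic ratio is 3:1.
Under the 3:1 hypothesis (Σ ratio = 4, N = 184):
  yellow: 184 × 3/4 = 138
  green: 184 × 1/4 = 46
χ² = Σ (O − E)² / E
  yellow: (164 − 138)² / 138 = 4.8986
  green: (20 − 46)² / 46 = 14.6957
χ² = 4.8986 + 14.6957 = 19.5943 ≈ 19.594
Degrees of freedom = 2 − 1 = 1; critical value at α = 0.01 is 6.635.
Since 19.594 > 6.635, we reject the null hypothesis — the data do not fit the 3:1 ratio.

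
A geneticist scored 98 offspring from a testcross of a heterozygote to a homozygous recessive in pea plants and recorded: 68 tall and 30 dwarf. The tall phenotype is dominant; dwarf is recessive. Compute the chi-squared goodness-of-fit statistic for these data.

14.735

A testcross of a heterozygote (Aa × aa) gives a 1:1 phenotypic ratio.
The 1:1 ratio has 2 parts, so with N = 98 the expected counts are:
  tall: 98 × 1/2 = 49
  dwarf: 98 × 1/2 = 49
χ² = Σ (O − E)² / E
  tall: (68 − 49)² / 49 = 7.3673
  dwarf: (30 − 49)² / 49 = 7.3673
χ² = 7.3673 + 7.3673 = 14.7346 ≈ 14.735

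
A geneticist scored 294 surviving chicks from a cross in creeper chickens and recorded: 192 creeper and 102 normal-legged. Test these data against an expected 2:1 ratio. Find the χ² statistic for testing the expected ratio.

The 2:1 ratio has 3 parts, so with N = 294 the expected counts are:
  creeper: 294 × 2/3 = 196
  normal-legged: 294 × 1/3 = 98
χ² = Σ (O − E)² / E
  creeper: (192 − 196)² / 196 = 0.0816
  normal-legged: (102 − 98)² / 98 = 0.1633
χ² = 0.0816 + 0.1633 = 0.2449 ≈ 0.245

0.245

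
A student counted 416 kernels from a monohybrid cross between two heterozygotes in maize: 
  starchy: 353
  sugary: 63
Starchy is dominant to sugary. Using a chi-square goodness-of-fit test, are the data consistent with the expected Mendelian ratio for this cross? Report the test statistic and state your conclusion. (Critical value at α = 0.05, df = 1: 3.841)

For a monohybrid cross between heterozygotes with complete dominance, the expected phenotypic ratio is 3:1.
Under the 3:1 hypothesis (Σ ratio = 4, N = 416):
  starchy: 416 × 3/4 = 312
  sugary: 416 × 1/4 = 104
χ² = Σ (O − E)² / E
  starchy: (353 − 312)² / 312 = 5.3878
  sugary: (63 − 104)² / 104 = 16.1635
χ² = 5.3878 + 16.1635 = 21.5513 ≈ 21.551
Degrees of freedom = 2 − 1 = 1; critical value at α = 0.05 is 3.841.
Since 21.551 > 3.841, we reject the null hypothesis — the data do not fit the 3:1 ratio.

21.551; not consistent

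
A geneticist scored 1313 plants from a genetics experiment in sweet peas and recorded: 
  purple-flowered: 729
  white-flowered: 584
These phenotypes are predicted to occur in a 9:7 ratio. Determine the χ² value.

Total ratio parts = 16. Expected numbers out of 1313:
  purple-flowered: 1313 × 9/16 = 738.5625
  white-flowered: 1313 × 7/16 = 574.4375
χ² = Σ (O − E)² / E
  purple-flowered: (729 − 738.5625)² / 738.5625 = 0.1238
  white-flowered: (584 − 574.4375)² / 574.4375 = 0.1592
χ² = 0.1238 + 0.1592 = 0.283

0.283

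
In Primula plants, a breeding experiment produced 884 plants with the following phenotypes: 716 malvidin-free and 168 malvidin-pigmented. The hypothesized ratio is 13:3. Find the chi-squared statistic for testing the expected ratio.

0.038

The 13:3 ratio has 16 parts, so with N = 884 the expected counts are:
  malvidin-free: 884 × 13/16 = 718.25
  malvidin-pigmented: 884 × 3/16 = 165.75
χ² = Σ (O − E)² / E
  malvidin-free: (716 − 718.25)² / 718.25 = 0.0070
  malvidin-pigmented: (168 − 165.75)² / 165.75 = 0.0305
χ² = 0.0070 + 0.0305 = 0.0375 ≈ 0.038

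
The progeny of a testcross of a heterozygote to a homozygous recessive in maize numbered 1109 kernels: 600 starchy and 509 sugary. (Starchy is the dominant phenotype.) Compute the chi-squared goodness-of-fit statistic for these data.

A testcross of a heterozygote (Aa × aa) gives a 1:1 phenotypic ratio.
Under the 1:1 hypothesis (Σ ratio = 2, N = 1109):
  starchy: 1109 × 1/2 = 554.5
  sugary: 1109 × 1/2 = 554.5
χ² = Σ (O − E)² / E
  starchy: (600 − 554.5)² / 554.5 = 3.7335
  sugary: (509 − 554.5)² / 554.5 = 3.7335
χ² = 3.7335 + 3.7335 = 7.467

7.467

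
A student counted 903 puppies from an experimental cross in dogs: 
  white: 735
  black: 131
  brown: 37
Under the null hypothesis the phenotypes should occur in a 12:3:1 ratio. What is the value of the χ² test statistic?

20.288

Under the 12:3:1 hypothesis (Σ ratio = 16, N = 903):
  white: 903 × 12/16 = 677.25
  black: 903 × 3/16 = 169.3125
  brown: 903 × 1/16 = 56.4375
χ² = Σ (O − E)² / E
  white: (735 − 677.25)² / 677.25 = 4.9244
  black: (131 − 169.3125)² / 169.3125 = 8.6695
  brown: (37 − 56.4375)² / 56.4375 = 6.6944
χ² = 4.9244 + 8.6695 + 6.6944 = 20.2883 ≈ 20.288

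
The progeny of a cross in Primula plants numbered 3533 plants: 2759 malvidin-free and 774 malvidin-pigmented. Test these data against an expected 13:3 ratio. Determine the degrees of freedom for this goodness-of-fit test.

1

A goodness-of-fit test with 2 phenotype classes has df = 2 − 1 = 1.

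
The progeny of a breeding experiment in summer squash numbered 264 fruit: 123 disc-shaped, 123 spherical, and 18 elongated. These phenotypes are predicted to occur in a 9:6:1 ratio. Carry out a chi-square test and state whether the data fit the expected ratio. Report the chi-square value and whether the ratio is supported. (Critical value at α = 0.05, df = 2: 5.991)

Under the 9:6:1 hypothesis (Σ ratio = 16, N = 264):
  disc-shaped: 264 × 9/16 = 148.5
  spherical: 264 × 6/16 = 99
  elongated: 264 × 1/16 = 16.5
χ² = Σ (O − E)² / E
  disc-shaped: (123 − 148.5)² / 148.5 = 4.3788
  spherical: (123 − 99)² / 99 = 5.8182
  elongated: (18 − 16.5)² / 16.5 = 0.1364
χ² = 4.3788 + 5.8182 + 0.1364 = 10.3334 ≈ 10.333
Degrees of freedom = 3 − 1 = 2; critical value at α = 0.05 is 5.991.
Since 10.333 > 5.991, we reject the null hypothesis — the data do not fit the 9:6:1 ratio.

10.333; not consistent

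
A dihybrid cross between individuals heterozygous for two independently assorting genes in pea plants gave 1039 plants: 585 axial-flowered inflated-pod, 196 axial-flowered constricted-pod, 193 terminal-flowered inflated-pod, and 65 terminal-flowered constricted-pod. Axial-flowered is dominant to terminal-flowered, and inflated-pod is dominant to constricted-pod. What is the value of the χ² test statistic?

A dihybrid F₂ with independent assortment and complete dominance at both loci gives a 9:3:3:1 phenotypic ratio.
The 9:3:3:1 ratio has 16 parts, so with N = 1039 the expected counts are:
  axial-flowered inflated-pod: 1039 × 9/16 = 584.4375
  axial-flowered constricted-pod: 1039 × 3/16 = 194.8125
  terminal-flowered inflated-pod: 1039 × 3/16 = 194.8125
  terminal-flowered constricted-pod: 1039 × 1/16 = 64.9375
χ² = Σ (O − E)² / E
  axial-flowered inflated-pod: (585 − 584.4375)² / 584.4375 = 0.0005
  axial-flowered constricted-pod: (196 − 194.8125)² / 194.8125 = 0.0072
  terminal-flowered inflated-pod: (193 − 194.8125)² / 194.8125 = 0.0169
  terminal-flowered constricted-pod: (65 − 64.9375)² / 64.9375 = 0.0001
χ² = 0.0005 + 0.0072 + 0.0169 + 0.0001 = 0.0247 ≈ 0.025

0.025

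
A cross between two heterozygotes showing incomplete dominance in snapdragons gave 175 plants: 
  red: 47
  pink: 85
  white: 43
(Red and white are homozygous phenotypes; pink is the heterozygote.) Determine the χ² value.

0.326

With incomplete dominance, a heterozygote × heterozygote cross gives a 1:2:1 phenotypic ratio.
Total ratio parts = 4. Expected numbers out of 175:
  red: 175 × 1/4 = 43.75
  pink: 175 × 2/4 = 87.5
  white: 175 × 1/4 = 43.75
χ² = Σ (O − E)² / E
  red: (47 − 43.75)² / 43.75 = 0.2414
  pink: (85 − 87.5)² / 87.5 = 0.0714
  white: (43 − 43.75)² / 43.75 = 0.0129
χ² = 0.2414 + 0.0714 + 0.0129 = 0.3257 ≈ 0.326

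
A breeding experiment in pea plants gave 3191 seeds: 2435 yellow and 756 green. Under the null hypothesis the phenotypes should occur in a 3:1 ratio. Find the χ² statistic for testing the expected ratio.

The 3:1 ratio has 4 parts, so with N = 3191 the expected counts are:
  yellow: 3191 × 3/4 = 2393.25
  green: 3191 × 1/4 = 797.75
χ² = Σ (O − E)² / E
  yellow: (2435 − 2393.25)² / 2393.25 = 0.7283
  green: (756 − 797.75)² / 797.75 = 2.1850
χ² = 0.7283 + 2.1850 = 2.9133 ≈ 2.913

2.913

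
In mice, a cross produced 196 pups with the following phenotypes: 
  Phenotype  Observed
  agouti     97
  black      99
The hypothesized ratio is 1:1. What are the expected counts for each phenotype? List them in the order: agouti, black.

Under the 1:1 hypothesis (Σ ratio = 2, N = 196):
  agouti: 196 × 1/2 = 98
  black: 196 × 1/2 = 98

98, 98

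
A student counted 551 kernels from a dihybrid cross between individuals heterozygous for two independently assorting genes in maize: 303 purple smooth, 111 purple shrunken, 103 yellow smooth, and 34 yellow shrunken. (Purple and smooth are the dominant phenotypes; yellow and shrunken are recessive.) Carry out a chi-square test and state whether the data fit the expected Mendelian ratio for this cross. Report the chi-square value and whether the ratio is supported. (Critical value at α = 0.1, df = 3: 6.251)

A dihybrid F₂ with independent assortment and complete dominance at both loci gives a 9:3:3:1 phenotypic ratio.
Expected counts for N = 551 under a 9:3:3:1 ratio (total parts = 16):
  purple smooth: 551 × 9/16 = 309.9375
  purple shrunken: 551 × 3/16 = 103.3125
  yellow smooth: 551 × 3/16 = 103.3125
  yellow shrunken: 551 × 1/16 = 34.4375
χ² = Σ (O − E)² / E
  purple smooth: (303 − 309.9375)² / 309.9375 = 0.1553
  purple shrunken: (111 − 103.3125)² / 103.3125 = 0.5720
  yellow smooth: (103 − 103.3125)² / 103.3125 = 0.0009
  yellow shrunken: (34 − 34.4375)² / 34.4375 = 0.0056
χ² = 0.1553 + 0.5720 + 0.0009 + 0.0056 = 0.7338 ≈ 0.734
Degrees of freedom = 4 − 1 = 3; critical value at α = 0.1 is 6.251.
Since 0.734 < 6.251, we fail to reject the null hypothesis — the data are consistent with the 9:3:3:1 ratio.

0.734; consistent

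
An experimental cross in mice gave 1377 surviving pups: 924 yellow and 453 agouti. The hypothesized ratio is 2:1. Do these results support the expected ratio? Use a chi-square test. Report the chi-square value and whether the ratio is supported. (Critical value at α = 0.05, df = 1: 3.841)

0.118; consistent

Expected counts for N = 1377 under a 2:1 ratio (total parts = 3):
  yellow: 1377 × 2/3 = 918
  agouti: 1377 × 1/3 = 459
χ² = Σ (O − E)² / E
  yellow: (924 − 918)² / 918 = 0.0392
  agouti: (453 − 459)² / 459 = 0.0784
χ² = 0.0392 + 0.0784 = 0.1176 ≈ 0.118
Degrees of freedom = 2 − 1 = 1; critical value at α = 0.05 is 3.841.
Since 0.118 < 3.841, we fail to reject the null hypothesis — the data are consistent with the 2:1 ratio.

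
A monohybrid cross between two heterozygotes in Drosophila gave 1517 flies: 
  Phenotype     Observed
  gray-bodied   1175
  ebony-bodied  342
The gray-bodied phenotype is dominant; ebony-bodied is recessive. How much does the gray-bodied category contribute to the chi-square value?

For a monohybrid cross between heterozygotes with complete dominance, the expected phenotypic ratio is 3:1.
Under the 3:1 hypothesis (Σ ratio = 4, N = 1517):
  gray-bodied: 1517 × 3/4 = 1137.75
  ebony-bodied: 1517 × 1/4 = 379.25
Contribution of gray-bodied: (1175 − 1137.75)² / 1137.75 = 1.2196

1.220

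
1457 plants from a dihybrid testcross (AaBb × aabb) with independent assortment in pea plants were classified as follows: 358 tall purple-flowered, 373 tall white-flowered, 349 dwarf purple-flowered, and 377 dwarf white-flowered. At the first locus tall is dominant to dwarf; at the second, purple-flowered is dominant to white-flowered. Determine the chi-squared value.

A dihybrid testcross with independent assortment gives a 1:1:1:1 ratio.
Under the 1:1:1:1 hypothesis (Σ ratio = 4, N = 1457):
  tall purple-flowered: 1457 × 1/4 = 364.25
  tall white-flowered: 1457 × 1/4 = 364.25
  dwarf purple-flowered: 1457 × 1/4 = 364.25
  dwarf white-flowered: 1457 × 1/4 = 364.25
χ² = Σ (O − E)² / E
  tall purple-flowered: (358 − 364.25)² / 364.25 = 0.1072
  tall white-flowered: (373 − 364.25)² / 364.25 = 0.2102
  dwarf purple-flowered: (349 − 364.25)² / 364.25 = 0.6385
  dwarf white-flowered: (377 − 364.25)² / 364.25 = 0.4463
χ² = 0.1072 + 0.2102 + 0.6385 + 0.4463 = 1.4022 ≈ 1.402

1.402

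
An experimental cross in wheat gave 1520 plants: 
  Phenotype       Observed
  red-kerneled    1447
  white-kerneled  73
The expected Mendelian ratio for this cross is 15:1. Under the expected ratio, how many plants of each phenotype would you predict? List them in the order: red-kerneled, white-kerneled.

1425, 95

The 15:1 ratio has 16 parts, so with N = 1520 the expected counts are:
  red-kerneled: 1520 × 15/16 = 1425
  white-kerneled: 1520 × 1/16 = 95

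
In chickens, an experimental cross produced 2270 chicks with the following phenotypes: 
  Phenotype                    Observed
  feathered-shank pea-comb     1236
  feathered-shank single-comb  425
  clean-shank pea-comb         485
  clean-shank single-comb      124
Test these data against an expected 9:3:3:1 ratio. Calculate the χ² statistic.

11.844

Under the 9:3:3:1 hypothesis (Σ ratio = 16, N = 2270):
  feathered-shank pea-comb: 2270 × 9/16 = 1276.875
  feathered-shank single-comb: 2270 × 3/16 = 425.625
  clean-shank pea-comb: 2270 × 3/16 = 425.625
  clean-shank single-comb: 2270 × 1/16 = 141.875
χ² = Σ (O − E)² / E
  feathered-shank pea-comb: (1236 − 1276.875)² / 1276.875 = 1.3085
  feathered-shank single-comb: (425 − 425.625)² / 425.625 = 0.0009
  clean-shank pea-comb: (485 − 425.625)² / 425.625 = 8.2829
  clean-shank single-comb: (124 − 141.875)² / 141.875 = 2.2521
χ² = 1.3085 + 0.0009 + 8.2829 + 2.2521 = 11.8444 ≈ 11.844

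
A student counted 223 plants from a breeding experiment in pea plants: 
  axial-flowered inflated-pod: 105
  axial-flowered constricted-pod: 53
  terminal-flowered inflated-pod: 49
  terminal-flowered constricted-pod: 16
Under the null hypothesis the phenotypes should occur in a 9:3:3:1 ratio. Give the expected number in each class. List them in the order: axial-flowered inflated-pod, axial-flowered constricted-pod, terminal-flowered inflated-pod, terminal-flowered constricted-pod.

Expected counts for N = 223 under a 9:3:3:1 ratio (total parts = 16):
  axial-flowered inflated-pod: 223 × 9/16 = 125.4375
  axial-flowered constricted-pod: 223 × 3/16 = 41.8125
  terminal-flowered inflated-pod: 223 × 3/16 = 41.8125
  terminal-flowered constricted-pod: 223 × 1/16 = 13.9375

125.4375, 41.8125, 41.8125, 13.9375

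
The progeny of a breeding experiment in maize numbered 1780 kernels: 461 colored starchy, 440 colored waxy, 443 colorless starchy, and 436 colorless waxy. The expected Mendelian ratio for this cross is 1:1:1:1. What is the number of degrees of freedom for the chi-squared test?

3

A goodness-of-fit test with 4 phenotype classes has df = 4 − 1 = 3.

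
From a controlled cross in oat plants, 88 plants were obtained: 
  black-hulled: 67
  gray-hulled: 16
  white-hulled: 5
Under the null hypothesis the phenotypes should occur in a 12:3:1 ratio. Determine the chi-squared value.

0.076

Expected counts for N = 88 under a 12:3:1 ratio (total parts = 16):
  black-hulled: 88 × 12/16 = 66
  gray-hulled: 88 × 3/16 = 16.5
  white-hulled: 88 × 1/16 = 5.5
χ² = Σ (O − E)² / E
  black-hulled: (67 − 66)² / 66 = 0.0152
  gray-hulled: (16 − 16.5)² / 16.5 = 0.0152
  white-hulled: (5 − 5.5)² / 5.5 = 0.0455
χ² = 0.0152 + 0.0152 + 0.0455 = 0.0759 ≈ 0.076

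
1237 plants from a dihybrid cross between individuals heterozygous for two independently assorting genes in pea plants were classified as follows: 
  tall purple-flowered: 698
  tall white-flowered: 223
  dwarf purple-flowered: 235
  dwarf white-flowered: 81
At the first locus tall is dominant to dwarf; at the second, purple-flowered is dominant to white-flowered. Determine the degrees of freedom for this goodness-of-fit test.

A dihybrid F₂ with independent assortment and complete dominance at both loci gives a 9:3:3:1 phenotypic ratio.
A goodness-of-fit test with 4 phenotype classes has df = 4 − 1 = 3.

3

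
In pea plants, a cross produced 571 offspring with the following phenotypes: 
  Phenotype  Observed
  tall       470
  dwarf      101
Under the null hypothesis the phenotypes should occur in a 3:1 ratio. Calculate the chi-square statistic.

16.281

Under the 3:1 hypothesis (Σ ratio = 4, N = 571):
  tall: 571 × 3/4 = 428.25
  dwarf: 571 × 1/4 = 142.75
χ² = Σ (O − E)² / E
  tall: (470 − 428.25)² / 428.25 = 4.0702
  dwarf: (101 − 142.75)² / 142.75 = 12.2106
χ² = 4.0702 + 12.2106 = 16.2808 ≈ 16.281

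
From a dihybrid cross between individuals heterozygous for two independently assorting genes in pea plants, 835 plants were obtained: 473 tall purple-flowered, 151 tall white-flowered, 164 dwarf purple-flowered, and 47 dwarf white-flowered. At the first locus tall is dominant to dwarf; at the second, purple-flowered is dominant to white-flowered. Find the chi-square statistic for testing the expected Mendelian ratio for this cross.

1.090

A dihybrid F₂ with independent assortment and complete dominance at both loci gives a 9:3:3:1 phenotypic ratio.
The 9:3:3:1 ratio has 16 parts, so with N = 835 the expected counts are:
  tall purple-flowered: 835 × 9/16 = 469.6875
  tall white-flowered: 835 × 3/16 = 156.5625
  dwarf purple-flowered: 835 × 3/16 = 156.5625
  dwarf white-flowered: 835 × 1/16 = 52.1875
χ² = Σ (O − E)² / E
  tall purple-flowered: (473 − 469.6875)² / 469.6875 = 0.0234
  tall white-flowered: (151 − 156.5625)² / 156.5625 = 0.1976
  dwarf purple-flowered: (164 − 156.5625)² / 156.5625 = 0.3533
  dwarf white-flowered: (47 − 52.1875)² / 52.1875 = 0.5156
χ² = 0.0234 + 0.1976 + 0.3533 + 0.5156 = 1.0899 ≈ 1.090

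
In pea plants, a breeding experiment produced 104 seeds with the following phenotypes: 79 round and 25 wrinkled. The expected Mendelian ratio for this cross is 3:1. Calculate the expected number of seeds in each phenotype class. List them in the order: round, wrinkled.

Total ratio parts = 4. Expected numbers out of 104:
  round: 104 × 3/4 = 78
  wrinkled: 104 × 1/4 = 26

78, 26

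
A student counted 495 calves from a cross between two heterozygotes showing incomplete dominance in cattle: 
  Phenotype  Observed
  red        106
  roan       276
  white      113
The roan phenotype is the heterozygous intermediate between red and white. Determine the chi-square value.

With incomplete dominance, a heterozygote × heterozygote cross gives a 1:2:1 phenotypic ratio.
Under the 1:2:1 hypothesis (Σ ratio = 4, N = 495):
  red: 495 × 1/4 = 123.75
  roan: 495 × 2/4 = 247.5
  white: 495 × 1/4 = 123.75
χ² = Σ (O − E)² / E
  red: (106 − 123.75)² / 123.75 = 2.5460
  roan: (276 − 247.5)² / 247.5 = 3.2818
  white: (113 − 123.75)² / 123.75 = 0.9338
χ² = 2.5460 + 3.2818 + 0.9338 = 6.7616 ≈ 6.762

6.762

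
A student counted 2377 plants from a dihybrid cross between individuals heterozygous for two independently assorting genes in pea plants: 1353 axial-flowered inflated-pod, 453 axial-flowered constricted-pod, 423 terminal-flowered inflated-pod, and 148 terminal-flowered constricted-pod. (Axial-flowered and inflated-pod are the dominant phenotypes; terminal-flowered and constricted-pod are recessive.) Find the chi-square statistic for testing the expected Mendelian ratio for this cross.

1.467

A dihybrid F₂ with independent assortment and complete dominance at both loci gives a 9:3:3:1 phenotypic ratio.
The 9:3:3:1 ratio has 16 parts, so with N = 2377 the expected counts are:
  axial-flowered inflated-pod: 2377 × 9/16 = 1337.0625
  axial-flowered constricted-pod: 2377 × 3/16 = 445.6875
  terminal-flowered inflated-pod: 2377 × 3/16 = 445.6875
  terminal-flowered constricted-pod: 2377 × 1/16 = 148.5625
χ² = Σ (O − E)² / E
  axial-flowered inflated-pod: (1353 − 1337.0625)² / 1337.0625 = 0.1900
  axial-flowered constricted-pod: (453 − 445.6875)² / 445.6875 = 0.1200
  terminal-flowered inflated-pod: (423 − 445.6875)² / 445.6875 = 1.1549
  terminal-flowered constricted-pod: (148 − 148.5625)² / 148.5625 = 0.0021
χ² = 0.1900 + 0.1200 + 1.1549 + 0.0021 = 1.467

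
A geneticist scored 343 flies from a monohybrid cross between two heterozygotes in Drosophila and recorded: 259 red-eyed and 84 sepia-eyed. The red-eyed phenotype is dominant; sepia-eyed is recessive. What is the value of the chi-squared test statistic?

0.048

For a monohybrid cross between heterozygotes with complete dominance, the expected phenotypic ratio is 3:1.
Expected counts for N = 343 under a 3:1 ratio (total parts = 4):
  red-eyed: 343 × 3/4 = 257.25
  sepia-eyed: 343 × 1/4 = 85.75
χ² = Σ (O − E)² / E
  red-eyed: (259 − 257.25)² / 257.25 = 0.0119
  sepia-eyed: (84 − 85.75)² / 85.75 = 0.0357
χ² = 0.0119 + 0.0357 = 0.0476 ≈ 0.048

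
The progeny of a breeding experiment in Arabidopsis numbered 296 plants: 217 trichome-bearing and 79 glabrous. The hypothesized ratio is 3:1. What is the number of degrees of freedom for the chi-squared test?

A goodness-of-fit test with 2 phenotype classes has df = 2 − 1 = 1.

1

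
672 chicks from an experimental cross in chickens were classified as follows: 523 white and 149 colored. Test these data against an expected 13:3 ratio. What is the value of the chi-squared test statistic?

Under the 13:3 hypothesis (Σ ratio = 16, N = 672):
  white: 672 × 13/16 = 546
  colored: 672 × 3/16 = 126
χ² = Σ (O − E)² / E
  white: (523 − 546)² / 546 = 0.9689
  colored: (149 − 126)² / 126 = 4.1984
χ² = 0.9689 + 4.1984 = 5.1673 ≈ 5.167

5.167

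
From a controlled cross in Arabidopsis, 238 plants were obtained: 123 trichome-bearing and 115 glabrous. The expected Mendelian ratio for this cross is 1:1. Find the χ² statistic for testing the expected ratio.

0.269

Total ratio parts = 2. Expected numbers out of 238:
  trichome-bearing: 238 × 1/2 = 119
  glabrous: 238 × 1/2 = 119
χ² = Σ (O − E)² / E
  trichome-bearing: (123 − 119)² / 119 = 0.1345
  glabrous: (115 − 119)² / 119 = 0.1345
χ² = 0.1345 + 0.1345 = 0.269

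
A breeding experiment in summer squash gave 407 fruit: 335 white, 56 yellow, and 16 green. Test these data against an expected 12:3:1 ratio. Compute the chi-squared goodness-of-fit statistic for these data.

11.808

The 12:3:1 ratio has 16 parts, so with N = 407 the expected counts are:
  white: 407 × 12/16 = 305.25
  yellow: 407 × 3/16 = 76.3125
  green: 407 × 1/16 = 25.4375
χ² = Σ (O − E)² / E
  white: (335 − 305.25)² / 305.25 = 2.8995
  yellow: (56 − 76.3125)² / 76.3125 = 5.4067
  green: (16 − 25.4375)² / 25.4375 = 3.5014
χ² = 2.8995 + 5.4067 + 3.5014 = 11.8076 ≈ 11.808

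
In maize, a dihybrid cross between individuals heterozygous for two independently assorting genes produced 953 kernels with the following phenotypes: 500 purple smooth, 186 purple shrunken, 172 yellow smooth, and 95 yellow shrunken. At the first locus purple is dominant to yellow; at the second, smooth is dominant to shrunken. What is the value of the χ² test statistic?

24.060

A dihybrid F₂ with independent assortment and complete dominance at both loci gives a 9:3:3:1 phenotypic ratio.
The 9:3:3:1 ratio has 16 parts, so with N = 953 the expected counts are:
  purple smooth: 953 × 9/16 = 536.0625
  purple shrunken: 953 × 3/16 = 178.6875
  yellow smooth: 953 × 3/16 = 178.6875
  yellow shrunken: 953 × 1/16 = 59.5625
χ² = Σ (O − E)² / E
  purple smooth: (500 − 536.0625)² / 536.0625 = 2.4260
  purple shrunken: (186 − 178.6875)² / 178.6875 = 0.2993
  yellow smooth: (172 − 178.6875)² / 178.6875 = 0.2503
  yellow shrunken: (95 − 59.5625)² / 59.5625 = 21.0840
χ² = 2.4260 + 0.2993 + 0.2503 + 21.0840 = 24.0596 ≈ 24.060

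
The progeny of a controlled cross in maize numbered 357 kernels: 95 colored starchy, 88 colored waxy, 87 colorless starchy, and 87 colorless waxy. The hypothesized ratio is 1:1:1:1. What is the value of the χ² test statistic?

0.501

Total ratio parts = 4. Expected numbers out of 357:
  colored starchy: 357 × 1/4 = 89.25
  colored waxy: 357 × 1/4 = 89.25
  colorless starchy: 357 × 1/4 = 89.25
  colorless waxy: 357 × 1/4 = 89.25
χ² = Σ (O − E)² / E
  colored starchy: (95 − 89.25)² / 89.25 = 0.3704
  colored waxy: (88 − 89.25)² / 89.25 = 0.0175
  colorless starchy: (87 − 89.25)² / 89.25 = 0.0567
  colorless waxy: (87 − 89.25)² / 89.25 = 0.0567
χ² = 0.3704 + 0.0175 + 0.0567 + 0.0567 = 0.5013 ≈ 0.501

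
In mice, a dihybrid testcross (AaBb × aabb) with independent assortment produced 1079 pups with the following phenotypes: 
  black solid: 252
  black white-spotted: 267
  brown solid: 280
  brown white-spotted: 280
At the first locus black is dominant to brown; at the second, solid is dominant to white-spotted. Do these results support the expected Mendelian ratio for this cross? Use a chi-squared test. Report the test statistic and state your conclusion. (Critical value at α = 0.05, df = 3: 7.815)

1.975; consistent

A dihybrid testcross with independent assortment gives a 1:1:1:1 ratio.
Total ratio parts = 4. Expected numbers out of 1079:
  black solid: 1079 × 1/4 = 269.75
  black white-spotted: 1079 × 1/4 = 269.75
  brown solid: 1079 × 1/4 = 269.75
  brown white-spotted: 1079 × 1/4 = 269.75
χ² = Σ (O − E)² / E
  black solid: (252 − 269.75)² / 269.75 = 1.1680
  black white-spotted: (267 − 269.75)² / 269.75 = 0.0280
  brown solid: (280 − 269.75)² / 269.75 = 0.3895
  brown white-spotted: (280 − 269.75)² / 269.75 = 0.3895
χ² = 1.1680 + 0.0280 + 0.3895 + 0.3895 = 1.975
Degrees of freedom = 4 − 1 = 3; critical value at α = 0.05 is 7.815.
Since 1.975 < 7.815, we fail to reject the null hypothesis — the data are consistent with the 1:1:1:1 ratio.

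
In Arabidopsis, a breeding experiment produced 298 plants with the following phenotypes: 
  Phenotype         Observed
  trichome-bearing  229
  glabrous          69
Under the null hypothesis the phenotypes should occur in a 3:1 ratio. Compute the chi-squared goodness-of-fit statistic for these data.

Under the 3:1 hypothesis (Σ ratio = 4, N = 298):
  trichome-bearing: 298 × 3/4 = 223.5
  glabrous: 298 × 1/4 = 74.5
χ² = Σ (O − E)² / E
  trichome-bearing: (229 − 223.5)² / 223.5 = 0.1353
  glabrous: (69 − 74.5)² / 74.5 = 0.4060
χ² = 0.1353 + 0.4060 = 0.5413 ≈ 0.541

0.541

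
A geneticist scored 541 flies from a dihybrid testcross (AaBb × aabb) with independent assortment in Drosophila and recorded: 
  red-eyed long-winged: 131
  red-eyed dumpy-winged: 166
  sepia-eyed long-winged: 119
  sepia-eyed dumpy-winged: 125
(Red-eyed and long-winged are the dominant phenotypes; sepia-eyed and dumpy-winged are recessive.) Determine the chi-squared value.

9.854

A dihybrid testcross with independent assortment gives a 1:1:1:1 ratio.
Expected counts for N = 541 under a 1:1:1:1 ratio (total parts = 4):
  red-eyed long-winged: 541 × 1/4 = 135.25
  red-eyed dumpy-winged: 541 × 1/4 = 135.25
  sepia-eyed long-winged: 541 × 1/4 = 135.25
  sepia-eyed dumpy-winged: 541 × 1/4 = 135.25
χ² = Σ (O − E)² / E
  red-eyed long-winged: (131 − 135.25)² / 135.25 = 0.1335
  red-eyed dumpy-winged: (166 − 135.25)² / 135.25 = 6.9912
  sepia-eyed long-winged: (119 − 135.25)² / 135.25 = 1.9524
  sepia-eyed dumpy-winged: (125 − 135.25)² / 135.25 = 0.7768
χ² = 0.1335 + 6.9912 + 1.9524 + 0.7768 = 9.8539 ≈ 9.854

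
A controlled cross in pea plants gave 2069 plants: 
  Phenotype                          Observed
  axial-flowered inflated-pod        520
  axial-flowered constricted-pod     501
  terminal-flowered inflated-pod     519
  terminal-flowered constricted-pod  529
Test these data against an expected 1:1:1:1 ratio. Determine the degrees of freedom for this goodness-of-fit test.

3

A goodness-of-fit test with 4 phenotype classes has df = 4 − 1 = 3.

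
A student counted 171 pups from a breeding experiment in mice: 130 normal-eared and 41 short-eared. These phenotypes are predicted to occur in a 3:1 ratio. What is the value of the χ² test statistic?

0.096

Total ratio parts = 4. Expected numbers out of 171:
  normal-eared: 171 × 3/4 = 128.25
  short-eared: 171 × 1/4 = 42.75
χ² = Σ (O − E)² / E
  normal-eared: (130 − 128.25)² / 128.25 = 0.0239
  short-eared: (41 − 42.75)² / 42.75 = 0.0716
χ² = 0.0239 + 0.0716 = 0.0955 ≈ 0.096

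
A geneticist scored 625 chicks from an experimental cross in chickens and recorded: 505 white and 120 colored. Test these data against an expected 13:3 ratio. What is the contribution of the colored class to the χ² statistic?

Expected counts for N = 625 under a 13:3 ratio (total parts = 16):
  white: 625 × 13/16 = 507.8125
  colored: 625 × 3/16 = 117.1875
Contribution of colored: (120 − 117.1875)² / 117.1875 = 0.0675

0.068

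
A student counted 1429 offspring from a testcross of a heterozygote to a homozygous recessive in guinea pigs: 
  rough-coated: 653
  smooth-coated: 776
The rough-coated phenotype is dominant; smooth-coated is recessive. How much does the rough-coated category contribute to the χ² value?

5.294

A testcross of a heterozygote (Aa × aa) gives a 1:1 phenotypic ratio.
The 1:1 ratio has 2 parts, so with N = 1429 the expected counts are:
  rough-coated: 1429 × 1/2 = 714.5
  smooth-coated: 1429 × 1/2 = 714.5
Contribution of rough-coated: (653 − 714.5)² / 714.5 = 5.2936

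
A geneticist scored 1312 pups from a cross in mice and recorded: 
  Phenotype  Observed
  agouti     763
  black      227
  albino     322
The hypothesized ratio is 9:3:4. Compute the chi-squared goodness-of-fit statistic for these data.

Expected counts for N = 1312 under a 9:3:4 ratio (total parts = 16):
  agouti: 1312 × 9/16 = 738
  black: 1312 × 3/16 = 246
  albino: 1312 × 4/16 = 328
χ² = Σ (O − E)² / E
  agouti: (763 − 738)² / 738 = 0.8469
  black: (227 − 246)² / 246 = 1.4675
  albino: (322 − 328)² / 328 = 0.1098
χ² = 0.8469 + 1.4675 + 0.1098 = 2.4242 ≈ 2.424

2.424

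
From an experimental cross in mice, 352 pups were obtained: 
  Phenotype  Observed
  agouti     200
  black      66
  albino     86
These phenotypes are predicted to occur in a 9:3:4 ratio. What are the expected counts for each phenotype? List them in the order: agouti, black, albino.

The 9:3:4 ratio has 16 parts, so with N = 352 the expected counts are:
  agouti: 352 × 9/16 = 198
  black: 352 × 3/16 = 66
  albino: 352 × 4/16 = 88

198, 66, 88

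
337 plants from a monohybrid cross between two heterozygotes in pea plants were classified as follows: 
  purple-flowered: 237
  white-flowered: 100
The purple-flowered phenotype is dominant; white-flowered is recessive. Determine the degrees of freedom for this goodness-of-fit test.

For a monohybrid cross between heterozygotes with complete dominance, the expected phenotypic ratio is 3:1.
A goodness-of-fit test with 2 phenotype classes has df = 2 − 1 = 1.

1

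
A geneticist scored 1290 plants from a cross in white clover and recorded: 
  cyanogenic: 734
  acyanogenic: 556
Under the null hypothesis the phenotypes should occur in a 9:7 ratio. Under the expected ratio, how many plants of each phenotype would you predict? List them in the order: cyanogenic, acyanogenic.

725.625, 564.375

The 9:7 ratio has 16 parts, so with N = 1290 the expected counts are:
  cyanogenic: 1290 × 9/16 = 725.625
  acyanogenic: 1290 × 7/16 = 564.375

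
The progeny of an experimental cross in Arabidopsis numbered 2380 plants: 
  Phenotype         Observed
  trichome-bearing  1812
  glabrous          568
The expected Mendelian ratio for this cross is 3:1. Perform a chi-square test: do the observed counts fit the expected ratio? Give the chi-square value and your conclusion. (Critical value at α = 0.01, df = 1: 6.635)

1.634; consistent

Under the 3:1 hypothesis (Σ ratio = 4, N = 2380):
  trichome-bearing: 2380 × 3/4 = 1785
  glabrous: 2380 × 1/4 = 595
χ² = Σ (O − E)² / E
  trichome-bearing: (1812 − 1785)² / 1785 = 0.4084
  glabrous: (568 − 595)² / 595 = 1.2252
χ² = 0.4084 + 1.2252 = 1.6336 ≈ 1.634
Degrees of freedom = 2 − 1 = 1; critical value at α = 0.01 is 6.635.
Since 1.634 < 6.635, we fail to reject the null hypothesis — the data are consistent with the 3:1 ratio.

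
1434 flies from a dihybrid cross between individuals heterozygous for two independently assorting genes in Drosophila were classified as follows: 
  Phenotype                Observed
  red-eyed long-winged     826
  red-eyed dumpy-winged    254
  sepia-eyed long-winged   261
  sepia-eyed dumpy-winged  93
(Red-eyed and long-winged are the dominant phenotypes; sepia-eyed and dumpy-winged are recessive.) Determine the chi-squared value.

1.646

A dihybrid F₂ with independent assortment and complete dominance at both loci gives a 9:3:3:1 phenotypic ratio.
Under the 9:3:3:1 hypothesis (Σ ratio = 16, N = 1434):
  red-eyed long-winged: 1434 × 9/16 = 806.625
  red-eyed dumpy-winged: 1434 × 3/16 = 268.875
  sepia-eyed long-winged: 1434 × 3/16 = 268.875
  sepia-eyed dumpy-winged: 1434 × 1/16 = 89.625
χ² = Σ (O − E)² / E
  red-eyed long-winged: (826 − 806.625)² / 806.625 = 0.4654
  red-eyed dumpy-winged: (254 − 268.875)² / 268.875 = 0.8229
  sepia-eyed long-winged: (261 − 268.875)² / 268.875 = 0.2306
  sepia-eyed dumpy-winged: (93 − 89.625)² / 89.625 = 0.1271
χ² = 0.4654 + 0.8229 + 0.2306 + 0.1271 = 1.646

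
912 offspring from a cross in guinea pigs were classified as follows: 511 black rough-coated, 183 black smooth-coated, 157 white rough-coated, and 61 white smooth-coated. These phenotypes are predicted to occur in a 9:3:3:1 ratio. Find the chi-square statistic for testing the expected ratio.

The 9:3:3:1 ratio has 16 parts, so with N = 912 the expected counts are:
  black rough-coated: 912 × 9/16 = 513
  black smooth-coated: 912 × 3/16 = 171
  white rough-coated: 912 × 3/16 = 171
  white smooth-coated: 912 × 1/16 = 57
χ² = Σ (O − E)² / E
  black rough-coated: (511 − 513)² / 513 = 0.0078
  black smooth-coated: (183 − 171)² / 171 = 0.8421
  white rough-coated: (157 − 171)² / 171 = 1.1462
  white smooth-coated: (61 − 57)² / 57 = 0.2807
χ² = 0.0078 + 0.8421 + 1.1462 + 0.2807 = 2.2768 ≈ 2.277

2.277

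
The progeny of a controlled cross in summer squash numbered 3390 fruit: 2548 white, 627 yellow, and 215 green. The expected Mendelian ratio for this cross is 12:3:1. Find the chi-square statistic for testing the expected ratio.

Total ratio parts = 16. Expected numbers out of 3390:
  white: 3390 × 12/16 = 2542.5
  yellow: 3390 × 3/16 = 635.625
  green: 3390 × 1/16 = 211.875
χ² = Σ (O − E)² / E
  white: (2548 − 2542.5)² / 2542.5 = 0.0119
  yellow: (627 − 635.625)² / 635.625 = 0.1170
  green: (215 − 211.875)² / 211.875 = 0.0461
χ² = 0.0119 + 0.1170 + 0.0461 = 0.175

0.175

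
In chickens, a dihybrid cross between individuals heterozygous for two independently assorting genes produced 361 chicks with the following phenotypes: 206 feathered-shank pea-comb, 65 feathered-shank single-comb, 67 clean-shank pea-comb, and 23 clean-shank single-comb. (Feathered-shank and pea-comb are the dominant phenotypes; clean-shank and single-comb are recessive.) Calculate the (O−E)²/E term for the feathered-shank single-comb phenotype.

A dihybrid F₂ with independent assortment and complete dominance at both loci gives a 9:3:3:1 phenotypic ratio.
The 9:3:3:1 ratio has 16 parts, so with N = 361 the expected counts are:
  feathered-shank pea-comb: 361 × 9/16 = 203.0625
  feathered-shank single-comb: 361 × 3/16 = 67.6875
  clean-shank pea-comb: 361 × 3/16 = 67.6875
  clean-shank single-comb: 361 × 1/16 = 22.5625
Contribution of feathered-shank single-comb: (65 − 67.6875)² / 67.6875 = 0.1067

0.107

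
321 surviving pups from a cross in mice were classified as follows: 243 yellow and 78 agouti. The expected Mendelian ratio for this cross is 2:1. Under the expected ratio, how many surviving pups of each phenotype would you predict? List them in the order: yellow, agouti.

214, 107

Total ratio parts = 3. Expected numbers out of 321:
  yellow: 321 × 2/3 = 214
  agouti: 321 × 1/3 = 107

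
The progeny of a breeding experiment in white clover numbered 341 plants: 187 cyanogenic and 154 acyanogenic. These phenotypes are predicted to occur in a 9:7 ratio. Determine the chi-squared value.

0.276

Under the 9:7 hypothesis (Σ ratio = 16, N = 341):
  cyanogenic: 341 × 9/16 = 191.8125
  acyanogenic: 341 × 7/16 = 149.1875
χ² = Σ (O − E)² / E
  cyanogenic: (187 − 191.8125)² / 191.8125 = 0.1207
  acyanogenic: (154 − 149.1875)² / 149.1875 = 0.1552
χ² = 0.1207 + 0.1552 = 0.2759 ≈ 0.276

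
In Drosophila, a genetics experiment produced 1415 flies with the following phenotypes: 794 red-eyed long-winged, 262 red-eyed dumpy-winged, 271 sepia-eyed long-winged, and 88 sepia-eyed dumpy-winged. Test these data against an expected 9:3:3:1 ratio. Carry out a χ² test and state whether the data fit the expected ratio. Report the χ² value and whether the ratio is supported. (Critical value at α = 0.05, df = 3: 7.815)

Expected counts for N = 1415 under a 9:3:3:1 ratio (total parts = 16):
  red-eyed long-winged: 1415 × 9/16 = 795.9375
  red-eyed dumpy-winged: 1415 × 3/16 = 265.3125
  sepia-eyed long-winged: 1415 × 3/16 = 265.3125
  sepia-eyed dumpy-winged: 1415 × 1/16 = 88.4375
χ² = Σ (O − E)² / E
  red-eyed long-winged: (794 − 795.9375)² / 795.9375 = 0.0047
  red-eyed dumpy-winged: (262 − 265.3125)² / 265.3125 = 0.0414
  sepia-eyed long-winged: (271 − 265.3125)² / 265.3125 = 0.1219
  sepia-eyed dumpy-winged: (88 − 88.4375)² / 88.4375 = 0.0022
χ² = 0.0047 + 0.0414 + 0.1219 + 0.0022 = 0.1702 ≈ 0.170
Degrees of freedom = 4 − 1 = 3; critical value at α = 0.05 is 7.815.
Since 0.170 < 7.815, we fail to reject the null hypothesis — the data are consistent with the 9:3:3:1 ratio.

0.170; consistent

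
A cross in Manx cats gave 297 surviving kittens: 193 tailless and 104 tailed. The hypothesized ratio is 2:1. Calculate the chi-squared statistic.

0.379

Under the 2:1 hypothesis (Σ ratio = 3, N = 297):
  tailless: 297 × 2/3 = 198
  tailed: 297 × 1/3 = 99
χ² = Σ (O − E)² / E
  tailless: (193 − 198)² / 198 = 0.1263
  tailed: (104 − 99)² / 99 = 0.2525
χ² = 0.1263 + 0.2525 = 0.3788 ≈ 0.379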